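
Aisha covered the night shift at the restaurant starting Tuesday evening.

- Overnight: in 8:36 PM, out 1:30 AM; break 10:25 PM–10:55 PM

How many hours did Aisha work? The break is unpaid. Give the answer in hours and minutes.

4 h 24 min

Overnight: 8:36 PM → midnight = 3 h 24 min; midnight → 1:30 AM = 1 h 30 min; span 4 h 54 min; less 30 min break → 4 h 24 min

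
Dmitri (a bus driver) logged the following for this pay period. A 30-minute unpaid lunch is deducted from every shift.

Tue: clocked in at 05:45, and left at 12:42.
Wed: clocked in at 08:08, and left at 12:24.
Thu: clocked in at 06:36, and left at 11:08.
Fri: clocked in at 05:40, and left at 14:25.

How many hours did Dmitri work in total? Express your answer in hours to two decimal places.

Tue: 05:45–12:42 = 6 h 57 min; less 30 min break → 6 h 27 min
Wed: 08:08–12:24 = 4 h 16 min; less 30 min break → 3 h 46 min
Thu: 06:36–11:08 = 4 h 32 min; less 30 min break → 4 h 2 min
Fri: 05:40–14:25 = 8 h 45 min; less 30 min break → 8 h 15 min
Total: 6 h 27 min + 3 h 46 min + 4 h 2 min + 8 h 15 min = 22 h 30 min.

22.50 hours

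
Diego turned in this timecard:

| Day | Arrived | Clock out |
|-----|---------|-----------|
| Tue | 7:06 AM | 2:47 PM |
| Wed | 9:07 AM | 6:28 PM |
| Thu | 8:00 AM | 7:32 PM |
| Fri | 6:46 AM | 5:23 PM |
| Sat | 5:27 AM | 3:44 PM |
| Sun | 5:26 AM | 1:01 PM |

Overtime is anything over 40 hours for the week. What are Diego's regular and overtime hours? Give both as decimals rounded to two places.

Tue: 7:06 AM–2:47 PM = 7 h 41 min
Wed: 9:07 AM–6:28 PM = 9 h 21 min
Thu: 8:00 AM–7:32 PM = 11 h 32 min
Fri: 6:46 AM–5:23 PM = 10 h 37 min
Sat: 5:27 AM–3:44 PM = 10 h 17 min
Sun: 5:26 AM–1:01 PM = 7 h 35 min
Total worked: 57 h 3 min = 57.05 h.
Threshold 40 h → overtime 17 h 3 min, regular 40 h 0 min.

Regular 40.00 hours, overtime 17.05 hours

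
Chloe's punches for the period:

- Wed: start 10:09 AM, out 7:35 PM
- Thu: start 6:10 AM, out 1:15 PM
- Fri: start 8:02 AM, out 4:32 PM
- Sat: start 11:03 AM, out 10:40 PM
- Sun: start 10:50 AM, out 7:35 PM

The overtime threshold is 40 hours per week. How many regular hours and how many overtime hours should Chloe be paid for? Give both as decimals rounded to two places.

Regular 40.00 hours, overtime 5.38 hours

Wed: 10:09 AM–7:35 PM = 9 h 26 min
Thu: 6:10 AM–1:15 PM = 7 h 5 min
Fri: 8:02 AM–4:32 PM = 8 h 30 min
Sat: 11:03 AM–10:40 PM = 11 h 37 min
Sun: 10:50 AM–7:35 PM = 8 h 45 min
Total worked: 45 h 23 min = 45.38 h.
Threshold 40 h → overtime 5 h 23 min, regular 40 h 0 min.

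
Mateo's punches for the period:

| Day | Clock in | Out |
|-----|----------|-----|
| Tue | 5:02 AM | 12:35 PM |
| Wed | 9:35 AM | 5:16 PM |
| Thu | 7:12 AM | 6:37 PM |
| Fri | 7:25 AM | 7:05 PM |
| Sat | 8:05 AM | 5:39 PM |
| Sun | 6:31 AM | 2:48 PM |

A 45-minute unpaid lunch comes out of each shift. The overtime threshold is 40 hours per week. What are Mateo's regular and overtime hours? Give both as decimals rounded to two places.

Tue: 5:02 AM–12:35 PM = 7 h 33 min; less 45 min break → 6 h 48 min
Wed: 9:35 AM–5:16 PM = 7 h 41 min; less 45 min break → 6 h 56 min
Thu: 7:12 AM–6:37 PM = 11 h 25 min; less 45 min break → 10 h 40 min
Fri: 7:25 AM–7:05 PM = 11 h 40 min; less 45 min break → 10 h 55 min
Sat: 8:05 AM–5:39 PM = 9 h 34 min; less 45 min break → 8 h 49 min
Sun: 6:31 AM–2:48 PM = 8 h 17 min; less 45 min break → 7 h 32 min
Total worked: 51 h 40 min = 51.67 h.
Threshold 40 h → overtime 11 h 40 min, regular 40 h 0 min.

Regular 40.00 hours, overtime 11.67 hours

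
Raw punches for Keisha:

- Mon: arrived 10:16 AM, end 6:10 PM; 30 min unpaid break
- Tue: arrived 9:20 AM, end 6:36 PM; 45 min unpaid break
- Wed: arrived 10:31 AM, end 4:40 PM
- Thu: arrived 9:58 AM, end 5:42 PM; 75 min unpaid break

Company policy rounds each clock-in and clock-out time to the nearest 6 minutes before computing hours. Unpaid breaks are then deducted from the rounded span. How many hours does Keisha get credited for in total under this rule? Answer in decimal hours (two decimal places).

Mon: in 10:16 AM→10:18 AM, out 6:10 PM→6:12 PM; 7 h 54 min − 30 min = 7 h 24 min
Tue: in 9:20 AM→9:18 AM, out 6:36 PM→6:36 PM; 9 h 18 min − 45 min = 8 h 33 min
Wed: in 10:31 AM→10:30 AM, out 4:40 PM→4:42 PM; 6 h 12 min
Thu: in 9:58 AM→10:00 AM, out 5:42 PM→5:42 PM; 7 h 42 min − 75 min = 6 h 27 min
Total credited: 28 h 36 min.

28.60 hours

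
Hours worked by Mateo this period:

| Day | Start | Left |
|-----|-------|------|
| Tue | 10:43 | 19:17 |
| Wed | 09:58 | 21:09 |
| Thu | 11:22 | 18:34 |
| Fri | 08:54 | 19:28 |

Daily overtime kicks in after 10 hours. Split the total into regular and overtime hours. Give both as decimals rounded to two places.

Tue: 10:43–19:17 = 8 h 34 min
Wed: 09:58–21:09 = 11 h 11 min
Thu: 11:22–18:34 = 7 h 12 min
Fri: 08:54–19:28 = 10 h 34 min
Tue reg 8 h 34 min / OT 0 h 0 min; Wed reg 10 h 0 min / OT 1 h 11 min; Thu reg 7 h 12 min / OT 0 h 0 min; Fri reg 10 h 0 min / OT 0 h 34 min.
Totals: regular 35 h 46 min, overtime 1 h 45 min.

Regular 35.77 hours, overtime 1.75 hours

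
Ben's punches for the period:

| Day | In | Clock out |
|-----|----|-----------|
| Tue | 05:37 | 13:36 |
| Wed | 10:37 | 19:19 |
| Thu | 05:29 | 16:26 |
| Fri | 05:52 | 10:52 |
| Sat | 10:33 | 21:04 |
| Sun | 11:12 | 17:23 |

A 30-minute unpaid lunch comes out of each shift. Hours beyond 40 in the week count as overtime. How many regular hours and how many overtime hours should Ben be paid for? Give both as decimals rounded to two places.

Regular 40.00 hours, overtime 6.33 hours

Tue: 05:37–13:36 = 7 h 59 min; less 30 min break → 7 h 29 min
Wed: 10:37–19:19 = 8 h 42 min; less 30 min break → 8 h 12 min
Thu: 05:29–16:26 = 10 h 57 min; less 30 min break → 10 h 27 min
Fri: 05:52–10:52 = 5 h 0 min; less 30 min break → 4 h 30 min
Sat: 10:33–21:04 = 10 h 31 min; less 30 min break → 10 h 1 min
Sun: 11:12–17:23 = 6 h 11 min; less 30 min break → 5 h 41 min
Total worked: 46 h 20 min = 46.33 h.
Threshold 40 h → overtime 6 h 20 min, regular 40 h 0 min.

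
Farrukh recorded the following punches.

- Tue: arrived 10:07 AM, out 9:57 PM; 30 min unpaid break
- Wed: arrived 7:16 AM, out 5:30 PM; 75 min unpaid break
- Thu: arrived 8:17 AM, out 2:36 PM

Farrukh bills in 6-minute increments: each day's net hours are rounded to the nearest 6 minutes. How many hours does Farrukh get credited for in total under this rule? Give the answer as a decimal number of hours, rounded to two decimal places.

Tue: 10:07 AM–9:57 PM = 11 h 50 min − 30 min = 11 h 20 min → rounds to 11 h 18 min
Wed: 7:16 AM–5:30 PM = 10 h 14 min − 75 min = 8 h 59 min → rounds to 9 h 0 min
Thu: 8:17 AM–2:36 PM = 6 h 19 min → rounds to 6 h 18 min
Total credited: 26 h 36 min.

26.60 hours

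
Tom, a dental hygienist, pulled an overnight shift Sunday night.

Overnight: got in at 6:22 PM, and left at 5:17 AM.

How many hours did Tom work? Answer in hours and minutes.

10 h 55 min

Overnight: 6:22 PM → midnight = 5 h 38 min; midnight → 5:17 AM = 5 h 17 min; span 10 h 55 min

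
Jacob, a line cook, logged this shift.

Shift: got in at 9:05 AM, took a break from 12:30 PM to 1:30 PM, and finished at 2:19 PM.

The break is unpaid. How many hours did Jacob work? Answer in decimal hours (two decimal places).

4.23 hours

Shift: 9:05 AM–2:19 PM = 5 h 14 min; less 60 min break → 4 h 14 min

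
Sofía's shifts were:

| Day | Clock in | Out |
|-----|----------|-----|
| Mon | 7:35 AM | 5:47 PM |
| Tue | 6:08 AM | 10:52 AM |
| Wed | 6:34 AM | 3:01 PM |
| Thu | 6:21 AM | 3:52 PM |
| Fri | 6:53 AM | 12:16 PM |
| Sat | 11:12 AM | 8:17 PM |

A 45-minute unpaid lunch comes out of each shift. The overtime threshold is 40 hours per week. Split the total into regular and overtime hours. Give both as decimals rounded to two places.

Regular 40.00 hours, overtime 2.87 hours

Mon: 7:35 AM–5:47 PM = 10 h 12 min; less 45 min break → 9 h 27 min
Tue: 6:08 AM–10:52 AM = 4 h 44 min; less 45 min break → 3 h 59 min
Wed: 6:34 AM–3:01 PM = 8 h 27 min; less 45 min break → 7 h 42 min
Thu: 6:21 AM–3:52 PM = 9 h 31 min; less 45 min break → 8 h 46 min
Fri: 6:53 AM–12:16 PM = 5 h 23 min; less 45 min break → 4 h 38 min
Sat: 11:12 AM–8:17 PM = 9 h 5 min; less 45 min break → 8 h 20 min
Total worked: 42 h 52 min = 42.87 h.
Threshold 40 h → overtime 2 h 52 min, regular 40 h 0 min.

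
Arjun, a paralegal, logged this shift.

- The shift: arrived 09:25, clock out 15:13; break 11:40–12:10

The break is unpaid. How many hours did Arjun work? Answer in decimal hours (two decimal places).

The shift: 09:25–15:13 = 5 h 48 min; less 30 min break → 5 h 18 min

5.30 hours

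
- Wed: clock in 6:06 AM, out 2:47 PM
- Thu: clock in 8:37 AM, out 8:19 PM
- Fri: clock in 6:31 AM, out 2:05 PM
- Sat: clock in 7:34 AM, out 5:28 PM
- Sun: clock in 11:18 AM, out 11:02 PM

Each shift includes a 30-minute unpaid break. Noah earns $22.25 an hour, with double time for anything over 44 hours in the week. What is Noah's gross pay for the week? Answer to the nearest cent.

$1116.21

Wed: 6:06 AM–2:47 PM = 8 h 41 min; less 30 min break → 8 h 11 min
Thu: 8:37 AM–8:19 PM = 11 h 42 min; less 30 min break → 11 h 12 min
Fri: 6:31 AM–2:05 PM = 7 h 34 min; less 30 min break → 7 h 4 min
Sat: 7:34 AM–5:28 PM = 9 h 54 min; less 30 min break → 9 h 24 min
Sun: 11:18 AM–11:02 PM = 11 h 44 min; less 30 min break → 11 h 14 min
Total worked: 47 h 5 min = 2825 min.
Regular 44 h 0 min = 2640 min at $22.25/h; overtime 3 h 5 min = 185 min at $44.50/h.
Pay = (2640 × $22.25 + 185 × $44.50) ÷ 60 = $1116.21.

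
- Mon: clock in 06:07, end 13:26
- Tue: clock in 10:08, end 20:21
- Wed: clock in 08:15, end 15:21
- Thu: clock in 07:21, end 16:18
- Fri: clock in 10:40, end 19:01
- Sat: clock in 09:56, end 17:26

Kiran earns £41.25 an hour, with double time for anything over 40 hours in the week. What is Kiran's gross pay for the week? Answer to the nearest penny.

Mon: 06:07–13:26 = 7 h 19 min
Tue: 10:08–20:21 = 10 h 13 min
Wed: 08:15–15:21 = 7 h 6 min
Thu: 07:21–16:18 = 8 h 57 min
Fri: 10:40–19:01 = 8 h 21 min
Sat: 09:56–17:26 = 7 h 30 min
Total worked: 49 h 26 min = 2966 min.
Regular 40 h 0 min = 2400 min at £41.25/h; overtime 9 h 26 min = 566 min at £82.50/h.
Pay = (2400 × £41.25 + 566 × £82.50) ÷ 60 = £2428.25.

£2428.25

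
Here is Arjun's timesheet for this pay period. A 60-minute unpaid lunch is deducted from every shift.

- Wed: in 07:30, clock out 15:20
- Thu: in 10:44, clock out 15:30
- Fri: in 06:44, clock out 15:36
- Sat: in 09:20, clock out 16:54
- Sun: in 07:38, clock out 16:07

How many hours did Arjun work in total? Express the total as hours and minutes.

Wed: 07:30–15:20 = 7 h 50 min; less 60 min break → 6 h 50 min
Thu: 10:44–15:30 = 4 h 46 min; less 60 min break → 3 h 46 min
Fri: 06:44–15:36 = 8 h 52 min; less 60 min break → 7 h 52 min
Sat: 09:20–16:54 = 7 h 34 min; less 60 min break → 6 h 34 min
Sun: 07:38–16:07 = 8 h 29 min; less 60 min break → 7 h 29 min
Total: 6 h 50 min + 3 h 46 min + 7 h 52 min + 6 h 34 min + 7 h 29 min = 32 h 31 min.

32 h 31 min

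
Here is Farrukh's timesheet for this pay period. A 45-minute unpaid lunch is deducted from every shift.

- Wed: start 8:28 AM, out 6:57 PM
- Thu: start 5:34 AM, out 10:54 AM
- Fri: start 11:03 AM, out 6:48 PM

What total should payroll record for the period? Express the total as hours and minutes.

Wed: 8:28 AM–6:57 PM = 10 h 29 min; less 45 min break → 9 h 44 min
Thu: 5:34 AM–10:54 AM = 5 h 20 min; less 45 min break → 4 h 35 min
Fri: 11:03 AM–6:48 PM = 7 h 45 min; less 45 min break → 7 h 0 min
Total: 9 h 44 min + 4 h 35 min + 7 h 0 min = 21 h 19 min.

21 h 19 min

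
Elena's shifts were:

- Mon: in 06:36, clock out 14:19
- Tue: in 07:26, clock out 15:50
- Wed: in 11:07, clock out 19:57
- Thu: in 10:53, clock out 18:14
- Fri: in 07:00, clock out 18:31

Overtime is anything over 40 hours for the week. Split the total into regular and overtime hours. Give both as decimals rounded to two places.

Mon: 06:36–14:19 = 7 h 43 min
Tue: 07:26–15:50 = 8 h 24 min
Wed: 11:07–19:57 = 8 h 50 min
Thu: 10:53–18:14 = 7 h 21 min
Fri: 07:00–18:31 = 11 h 31 min
Total worked: 43 h 49 min = 43.82 h.
Threshold 40 h → overtime 3 h 49 min, regular 40 h 0 min.

Regular 40.00 hours, overtime 3.82 hours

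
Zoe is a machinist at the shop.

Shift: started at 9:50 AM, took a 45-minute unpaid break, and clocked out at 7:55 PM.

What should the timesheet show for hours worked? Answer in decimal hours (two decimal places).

Shift: 9:50 AM–7:55 PM = 10 h 5 min; less 45 min break → 9 h 20 min

9.33 hours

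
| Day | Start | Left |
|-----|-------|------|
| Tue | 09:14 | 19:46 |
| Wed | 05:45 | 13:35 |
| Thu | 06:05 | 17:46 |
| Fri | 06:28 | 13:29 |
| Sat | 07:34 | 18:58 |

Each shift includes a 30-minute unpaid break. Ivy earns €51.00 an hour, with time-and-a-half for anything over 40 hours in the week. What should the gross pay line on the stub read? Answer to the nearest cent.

€2496.45

Tue: 09:14–19:46 = 10 h 32 min; less 30 min break → 10 h 2 min
Wed: 05:45–13:35 = 7 h 50 min; less 30 min break → 7 h 20 min
Thu: 06:05–17:46 = 11 h 41 min; less 30 min break → 11 h 11 min
Fri: 06:28–13:29 = 7 h 1 min; less 30 min break → 6 h 31 min
Sat: 07:34–18:58 = 11 h 24 min; less 30 min break → 10 h 54 min
Total worked: 45 h 58 min = 2758 min.
Regular 40 h 0 min = 2400 min at €51.00/h; overtime 5 h 58 min = 358 min at €76.50/h.
Pay = (2400 × €51.00 + 358 × €76.50) ÷ 60 = €2496.45.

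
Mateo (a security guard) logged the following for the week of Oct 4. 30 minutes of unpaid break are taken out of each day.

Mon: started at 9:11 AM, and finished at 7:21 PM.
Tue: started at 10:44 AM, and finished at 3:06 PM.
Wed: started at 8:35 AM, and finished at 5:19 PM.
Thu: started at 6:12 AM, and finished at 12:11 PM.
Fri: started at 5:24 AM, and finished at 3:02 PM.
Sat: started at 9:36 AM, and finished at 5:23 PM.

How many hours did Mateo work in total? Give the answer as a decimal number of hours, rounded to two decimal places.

43.67 hours

Mon: 9:11 AM–7:21 PM = 10 h 10 min; less 30 min break → 9 h 40 min
Tue: 10:44 AM–3:06 PM = 4 h 22 min; less 30 min break → 3 h 52 min
Wed: 8:35 AM–5:19 PM = 8 h 44 min; less 30 min break → 8 h 14 min
Thu: 6:12 AM–12:11 PM = 5 h 59 min; less 30 min break → 5 h 29 min
Fri: 5:24 AM–3:02 PM = 9 h 38 min; less 30 min break → 9 h 8 min
Sat: 9:36 AM–5:23 PM = 7 h 47 min; less 30 min break → 7 h 17 min
Total: 9 h 40 min + 3 h 52 min + 8 h 14 min + 5 h 29 min + 9 h 8 min + 7 h 17 min = 43 h 40 min.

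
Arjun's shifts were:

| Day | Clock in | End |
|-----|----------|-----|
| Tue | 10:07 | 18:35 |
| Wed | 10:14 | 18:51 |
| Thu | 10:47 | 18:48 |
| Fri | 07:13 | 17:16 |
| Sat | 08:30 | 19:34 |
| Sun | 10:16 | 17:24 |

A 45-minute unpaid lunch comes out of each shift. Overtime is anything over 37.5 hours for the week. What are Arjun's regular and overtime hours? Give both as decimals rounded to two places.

Regular 37.50 hours, overtime 11.35 hours

Tue: 10:07–18:35 = 8 h 28 min; less 45 min break → 7 h 43 min
Wed: 10:14–18:51 = 8 h 37 min; less 45 min break → 7 h 52 min
Thu: 10:47–18:48 = 8 h 1 min; less 45 min break → 7 h 16 min
Fri: 07:13–17:16 = 10 h 3 min; less 45 min break → 9 h 18 min
Sat: 08:30–19:34 = 11 h 4 min; less 45 min break → 10 h 19 min
Sun: 10:16–17:24 = 7 h 8 min; less 45 min break → 6 h 23 min
Total worked: 48 h 51 min = 48.85 h.
Threshold 37.5 h → overtime 11 h 21 min, regular 37 h 30 min.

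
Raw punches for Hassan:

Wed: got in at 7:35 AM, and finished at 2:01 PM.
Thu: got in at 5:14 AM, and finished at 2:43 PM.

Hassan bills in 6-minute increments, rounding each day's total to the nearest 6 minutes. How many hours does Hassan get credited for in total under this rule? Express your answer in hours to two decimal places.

Wed: 7:35 AM–2:01 PM = 6 h 26 min → rounds to 6 h 24 min
Thu: 5:14 AM–2:43 PM = 9 h 29 min → rounds to 9 h 30 min
Total credited: 15 h 54 min.

15.90 hours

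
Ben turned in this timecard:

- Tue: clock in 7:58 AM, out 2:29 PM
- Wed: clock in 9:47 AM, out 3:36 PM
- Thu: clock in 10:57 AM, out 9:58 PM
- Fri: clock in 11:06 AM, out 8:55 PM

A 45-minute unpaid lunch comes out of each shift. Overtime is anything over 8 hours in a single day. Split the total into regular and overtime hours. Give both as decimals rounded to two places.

Regular 26.83 hours, overtime 3.33 hours

Tue: 7:58 AM–2:29 PM = 6 h 31 min; less 45 min break → 5 h 46 min
Wed: 9:47 AM–3:36 PM = 5 h 49 min; less 45 min break → 5 h 4 min
Thu: 10:57 AM–9:58 PM = 11 h 1 min; less 45 min break → 10 h 16 min
Fri: 11:06 AM–8:55 PM = 9 h 49 min; less 45 min break → 9 h 4 min
Tue reg 5 h 46 min / OT 0 h 0 min; Wed reg 5 h 4 min / OT 0 h 0 min; Thu reg 8 h 0 min / OT 2 h 16 min; Fri reg 8 h 0 min / OT 1 h 4 min.
Totals: regular 26 h 50 min, overtime 3 h 20 min.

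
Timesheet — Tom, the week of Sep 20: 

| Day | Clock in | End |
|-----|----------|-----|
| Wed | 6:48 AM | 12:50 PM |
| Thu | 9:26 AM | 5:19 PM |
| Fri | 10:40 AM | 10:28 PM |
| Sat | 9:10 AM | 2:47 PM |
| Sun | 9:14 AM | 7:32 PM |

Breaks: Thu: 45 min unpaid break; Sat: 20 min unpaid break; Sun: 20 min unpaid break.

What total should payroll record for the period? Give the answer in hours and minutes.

Wed: 6:48 AM–12:50 PM = 6 h 2 min
Thu: 9:26 AM–5:19 PM = 7 h 53 min; less 45 min break → 7 h 8 min
Fri: 10:40 AM–10:28 PM = 11 h 48 min
Sat: 9:10 AM–2:47 PM = 5 h 37 min; less 20 min break → 5 h 17 min
Sun: 9:14 AM–7:32 PM = 10 h 18 min; less 20 min break → 9 h 58 min
Total: 6 h 2 min + 7 h 8 min + 11 h 48 min + 5 h 17 min + 9 h 58 min = 40 h 13 min.

40 h 13 min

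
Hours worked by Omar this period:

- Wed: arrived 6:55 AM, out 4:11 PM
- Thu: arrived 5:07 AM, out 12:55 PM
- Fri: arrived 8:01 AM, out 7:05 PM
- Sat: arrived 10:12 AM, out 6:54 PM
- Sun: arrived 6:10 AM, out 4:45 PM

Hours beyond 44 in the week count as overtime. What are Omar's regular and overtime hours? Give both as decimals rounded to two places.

Regular 44.00 hours, overtime 3.42 hours

Wed: 6:55 AM–4:11 PM = 9 h 16 min
Thu: 5:07 AM–12:55 PM = 7 h 48 min
Fri: 8:01 AM–7:05 PM = 11 h 4 min
Sat: 10:12 AM–6:54 PM = 8 h 42 min
Sun: 6:10 AM–4:45 PM = 10 h 35 min
Total worked: 47 h 25 min = 47.42 h.
Threshold 44 h → overtime 3 h 25 min, regular 44 h 0 min.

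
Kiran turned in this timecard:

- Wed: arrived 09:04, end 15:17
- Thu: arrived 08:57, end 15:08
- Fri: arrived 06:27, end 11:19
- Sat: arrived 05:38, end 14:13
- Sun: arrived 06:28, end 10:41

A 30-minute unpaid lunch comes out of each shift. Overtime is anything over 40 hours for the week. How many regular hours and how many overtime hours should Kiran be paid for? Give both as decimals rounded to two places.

Wed: 09:04–15:17 = 6 h 13 min; less 30 min break → 5 h 43 min
Thu: 08:57–15:08 = 6 h 11 min; less 30 min break → 5 h 41 min
Fri: 06:27–11:19 = 4 h 52 min; less 30 min break → 4 h 22 min
Sat: 05:38–14:13 = 8 h 35 min; less 30 min break → 8 h 5 min
Sun: 06:28–10:41 = 4 h 13 min; less 30 min break → 3 h 43 min
Total worked: 27 h 34 min = 27.57 h.
Threshold 40 h → overtime 0 h 0 min, regular 27 h 34 min.

Regular 27.57 hours, overtime 0.00 hours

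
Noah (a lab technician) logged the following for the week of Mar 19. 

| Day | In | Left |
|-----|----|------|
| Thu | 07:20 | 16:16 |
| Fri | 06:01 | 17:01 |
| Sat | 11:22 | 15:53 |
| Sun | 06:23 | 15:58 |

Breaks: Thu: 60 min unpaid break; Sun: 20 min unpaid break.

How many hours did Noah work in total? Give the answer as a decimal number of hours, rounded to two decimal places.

Thu: 07:20–16:16 = 8 h 56 min; less 60 min break → 7 h 56 min
Fri: 06:01–17:01 = 11 h 0 min
Sat: 11:22–15:53 = 4 h 31 min
Sun: 06:23–15:58 = 9 h 35 min; less 20 min break → 9 h 15 min
Total: 7 h 56 min + 11 h 0 min + 4 h 31 min + 9 h 15 min = 32 h 42 min.

32.70 hours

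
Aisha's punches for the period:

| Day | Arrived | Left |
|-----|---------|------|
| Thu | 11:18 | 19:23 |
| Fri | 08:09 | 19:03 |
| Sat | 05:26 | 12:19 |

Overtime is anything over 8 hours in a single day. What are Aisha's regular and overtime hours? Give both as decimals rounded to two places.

Regular 22.88 hours, overtime 2.98 hours

Thu: 11:18–19:23 = 8 h 5 min
Fri: 08:09–19:03 = 10 h 54 min
Sat: 05:26–12:19 = 6 h 53 min
Thu reg 8 h 0 min / OT 0 h 5 min; Fri reg 8 h 0 min / OT 2 h 54 min; Sat reg 6 h 53 min / OT 0 h 0 min.
Totals: regular 22 h 53 min, overtime 2 h 59 min.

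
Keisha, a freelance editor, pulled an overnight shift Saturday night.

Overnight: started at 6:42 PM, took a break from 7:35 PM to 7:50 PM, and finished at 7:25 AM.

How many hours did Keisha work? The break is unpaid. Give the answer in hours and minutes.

Overnight: 6:42 PM → midnight = 5 h 18 min; midnight → 7:25 AM = 7 h 25 min; span 12 h 43 min; less 15 min break → 12 h 28 min

12 h 28 min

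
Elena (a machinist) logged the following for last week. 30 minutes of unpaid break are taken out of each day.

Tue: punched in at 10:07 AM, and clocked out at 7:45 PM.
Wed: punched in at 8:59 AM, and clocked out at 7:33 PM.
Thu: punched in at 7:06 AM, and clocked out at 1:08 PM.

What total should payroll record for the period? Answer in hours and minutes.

24 h 44 min

Tue: 10:07 AM–7:45 PM = 9 h 38 min; less 30 min break → 9 h 8 min
Wed: 8:59 AM–7:33 PM = 10 h 34 min; less 30 min break → 10 h 4 min
Thu: 7:06 AM–1:08 PM = 6 h 2 min; less 30 min break → 5 h 32 min
Total: 9 h 8 min + 10 h 4 min + 5 h 32 min = 24 h 44 min.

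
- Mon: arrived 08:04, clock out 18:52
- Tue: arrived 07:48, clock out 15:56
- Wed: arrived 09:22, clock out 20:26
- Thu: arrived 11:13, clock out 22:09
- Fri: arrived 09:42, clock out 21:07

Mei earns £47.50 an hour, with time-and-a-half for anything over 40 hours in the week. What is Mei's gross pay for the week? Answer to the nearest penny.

£2779.94

Mon: 08:04–18:52 = 10 h 48 min
Tue: 07:48–15:56 = 8 h 8 min
Wed: 09:22–20:26 = 11 h 4 min
Thu: 11:13–22:09 = 10 h 56 min
Fri: 09:42–21:07 = 11 h 25 min
Total worked: 52 h 21 min = 3141 min.
Regular 40 h 0 min = 2400 min at £47.50/h; overtime 12 h 21 min = 741 min at £71.25/h.
Pay = (2400 × £47.50 + 741 × £71.25) ÷ 60 = £2779.94.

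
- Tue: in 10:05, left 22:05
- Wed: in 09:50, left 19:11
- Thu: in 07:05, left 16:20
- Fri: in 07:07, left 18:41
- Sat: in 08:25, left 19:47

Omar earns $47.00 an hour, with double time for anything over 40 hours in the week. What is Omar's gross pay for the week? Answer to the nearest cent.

$3152.13

Tue: 10:05–22:05 = 12 h 0 min
Wed: 09:50–19:11 = 9 h 21 min
Thu: 07:05–16:20 = 9 h 15 min
Fri: 07:07–18:41 = 11 h 34 min
Sat: 08:25–19:47 = 11 h 22 min
Total worked: 53 h 32 min = 3212 min.
Regular 40 h 0 min = 2400 min at $47.00/h; overtime 13 h 32 min = 812 min at $94.00/h.
Pay = (2400 × $47.00 + 812 × $94.00) ÷ 60 = $3152.13.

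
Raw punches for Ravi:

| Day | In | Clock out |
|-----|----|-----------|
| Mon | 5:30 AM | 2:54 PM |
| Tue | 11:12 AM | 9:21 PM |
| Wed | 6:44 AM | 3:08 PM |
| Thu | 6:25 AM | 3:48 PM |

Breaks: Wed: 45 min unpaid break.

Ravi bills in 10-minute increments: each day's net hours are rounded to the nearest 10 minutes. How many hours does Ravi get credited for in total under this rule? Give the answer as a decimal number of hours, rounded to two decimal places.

Mon: 5:30 AM–2:54 PM = 9 h 24 min → rounds to 9 h 20 min
Tue: 11:12 AM–9:21 PM = 10 h 9 min → rounds to 10 h 10 min
Wed: 6:44 AM–3:08 PM = 8 h 24 min − 45 min = 7 h 39 min → rounds to 7 h 40 min
Thu: 6:25 AM–3:48 PM = 9 h 23 min → rounds to 9 h 20 min
Total credited: 36 h 30 min.

36.50 hours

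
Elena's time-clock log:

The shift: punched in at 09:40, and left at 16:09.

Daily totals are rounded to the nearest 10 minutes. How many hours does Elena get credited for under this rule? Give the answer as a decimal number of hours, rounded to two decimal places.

6.50 hours

The shift: 09:40–16:09 = 6 h 29 min → rounds to 6 h 30 min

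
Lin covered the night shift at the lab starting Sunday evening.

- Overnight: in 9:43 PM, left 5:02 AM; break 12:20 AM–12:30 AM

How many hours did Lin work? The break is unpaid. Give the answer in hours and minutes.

Overnight: 9:43 PM → midnight = 2 h 17 min; midnight → 5:02 AM = 5 h 2 min; span 7 h 19 min; less 10 min break → 7 h 9 min

7 h 9 min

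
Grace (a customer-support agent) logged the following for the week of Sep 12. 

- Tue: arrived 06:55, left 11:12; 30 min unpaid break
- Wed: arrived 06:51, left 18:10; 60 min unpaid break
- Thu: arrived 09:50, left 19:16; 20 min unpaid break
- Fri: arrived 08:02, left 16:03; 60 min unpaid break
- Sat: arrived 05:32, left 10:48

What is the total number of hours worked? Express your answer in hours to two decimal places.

35.48 hours

Tue: 06:55–11:12 = 4 h 17 min; less 30 min break → 3 h 47 min
Wed: 06:51–18:10 = 11 h 19 min; less 60 min break → 10 h 19 min
Thu: 09:50–19:16 = 9 h 26 min; less 20 min break → 9 h 6 min
Fri: 08:02–16:03 = 8 h 1 min; less 60 min break → 7 h 1 min
Sat: 05:32–10:48 = 5 h 16 min
Total: 3 h 47 min + 10 h 19 min + 9 h 6 min + 7 h 1 min + 5 h 16 min = 35 h 29 min.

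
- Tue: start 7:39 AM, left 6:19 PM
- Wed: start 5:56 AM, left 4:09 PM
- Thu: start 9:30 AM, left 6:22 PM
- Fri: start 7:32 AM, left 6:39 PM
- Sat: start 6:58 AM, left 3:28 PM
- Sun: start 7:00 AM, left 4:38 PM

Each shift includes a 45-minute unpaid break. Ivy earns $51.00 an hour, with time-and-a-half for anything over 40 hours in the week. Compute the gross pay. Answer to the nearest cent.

Tue: 7:39 AM–6:19 PM = 10 h 40 min; less 45 min break → 9 h 55 min
Wed: 5:56 AM–4:09 PM = 10 h 13 min; less 45 min break → 9 h 28 min
Thu: 9:30 AM–6:22 PM = 8 h 52 min; less 45 min break → 8 h 7 min
Fri: 7:32 AM–6:39 PM = 11 h 7 min; less 45 min break → 10 h 22 min
Sat: 6:58 AM–3:28 PM = 8 h 30 min; less 45 min break → 7 h 45 min
Sun: 7:00 AM–4:38 PM = 9 h 38 min; less 45 min break → 8 h 53 min
Total worked: 54 h 30 min = 3270 min.
Regular 40 h 0 min = 2400 min at $51.00/h; overtime 14 h 30 min = 870 min at $76.50/h.
Pay = (2400 × $51.00 + 870 × $76.50) ÷ 60 = $3149.25.

$3149.25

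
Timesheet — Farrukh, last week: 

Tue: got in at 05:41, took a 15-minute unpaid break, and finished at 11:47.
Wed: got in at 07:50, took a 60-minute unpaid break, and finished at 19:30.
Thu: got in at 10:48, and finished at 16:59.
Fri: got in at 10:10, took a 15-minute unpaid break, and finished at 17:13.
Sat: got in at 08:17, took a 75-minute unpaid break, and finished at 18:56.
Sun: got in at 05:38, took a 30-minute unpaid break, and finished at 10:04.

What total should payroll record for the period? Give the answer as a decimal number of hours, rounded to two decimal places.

42.83 hours

Tue: 05:41–11:47 = 6 h 6 min; less 15 min break → 5 h 51 min
Wed: 07:50–19:30 = 11 h 40 min; less 60 min break → 10 h 40 min
Thu: 10:48–16:59 = 6 h 11 min
Fri: 10:10–17:13 = 7 h 3 min; less 15 min break → 6 h 48 min
Sat: 08:17–18:56 = 10 h 39 min; less 75 min break → 9 h 24 min
Sun: 05:38–10:04 = 4 h 26 min; less 30 min break → 3 h 56 min
Total: 5 h 51 min + 10 h 40 min + 6 h 11 min + 6 h 48 min + 9 h 24 min + 3 h 56 min = 42 h 50 min.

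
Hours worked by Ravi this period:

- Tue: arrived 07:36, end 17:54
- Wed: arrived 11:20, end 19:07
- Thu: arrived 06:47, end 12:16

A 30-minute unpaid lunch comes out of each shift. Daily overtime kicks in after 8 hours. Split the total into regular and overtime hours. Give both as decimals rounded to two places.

Regular 20.27 hours, overtime 1.80 hours

Tue: 07:36–17:54 = 10 h 18 min; less 30 min break → 9 h 48 min
Wed: 11:20–19:07 = 7 h 47 min; less 30 min break → 7 h 17 min
Thu: 06:47–12:16 = 5 h 29 min; less 30 min break → 4 h 59 min
Tue reg 8 h 0 min / OT 1 h 48 min; Wed reg 7 h 17 min / OT 0 h 0 min; Thu reg 4 h 59 min / OT 0 h 0 min.
Totals: regular 20 h 16 min, overtime 1 h 48 min.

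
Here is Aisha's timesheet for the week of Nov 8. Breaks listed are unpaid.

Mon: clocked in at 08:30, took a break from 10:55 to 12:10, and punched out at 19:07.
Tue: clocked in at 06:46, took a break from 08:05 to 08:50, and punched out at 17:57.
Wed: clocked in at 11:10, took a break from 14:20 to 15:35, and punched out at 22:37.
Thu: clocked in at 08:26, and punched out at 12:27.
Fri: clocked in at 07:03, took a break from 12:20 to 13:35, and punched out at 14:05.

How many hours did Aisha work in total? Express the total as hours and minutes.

Mon: 08:30–19:07 = 10 h 37 min; less 75 min break → 9 h 22 min
Tue: 06:46–17:57 = 11 h 11 min; less 45 min break → 10 h 26 min
Wed: 11:10–22:37 = 11 h 27 min; less 75 min break → 10 h 12 min
Thu: 08:26–12:27 = 4 h 1 min
Fri: 07:03–14:05 = 7 h 2 min; less 75 min break → 5 h 47 min
Total: 9 h 22 min + 10 h 26 min + 10 h 12 min + 4 h 1 min + 5 h 47 min = 39 h 48 min.

39 h 48 min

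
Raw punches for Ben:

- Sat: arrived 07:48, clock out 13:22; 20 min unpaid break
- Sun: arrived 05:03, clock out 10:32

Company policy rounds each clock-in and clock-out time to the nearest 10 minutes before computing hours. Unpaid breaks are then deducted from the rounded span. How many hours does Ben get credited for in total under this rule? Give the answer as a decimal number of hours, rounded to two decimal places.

Sat: in 07:48→07:50, out 13:22→13:20; 5 h 30 min − 20 min = 5 h 10 min
Sun: in 05:03→05:00, out 10:32→10:30; 5 h 30 min
Total credited: 10 h 40 min.

10.67 hours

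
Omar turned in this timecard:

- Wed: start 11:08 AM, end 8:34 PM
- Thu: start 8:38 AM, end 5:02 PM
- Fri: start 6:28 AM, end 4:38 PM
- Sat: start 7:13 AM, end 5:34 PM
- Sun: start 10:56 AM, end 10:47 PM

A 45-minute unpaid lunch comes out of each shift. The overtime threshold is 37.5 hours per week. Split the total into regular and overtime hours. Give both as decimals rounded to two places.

Wed: 11:08 AM–8:34 PM = 9 h 26 min; less 45 min break → 8 h 41 min
Thu: 8:38 AM–5:02 PM = 8 h 24 min; less 45 min break → 7 h 39 min
Fri: 6:28 AM–4:38 PM = 10 h 10 min; less 45 min break → 9 h 25 min
Sat: 7:13 AM–5:34 PM = 10 h 21 min; less 45 min break → 9 h 36 min
Sun: 10:56 AM–10:47 PM = 11 h 51 min; less 45 min break → 11 h 6 min
Total worked: 46 h 27 min = 46.45 h.
Threshold 37.5 h → overtime 8 h 57 min, regular 37 h 30 min.

Regular 37.50 hours, overtime 8.95 hours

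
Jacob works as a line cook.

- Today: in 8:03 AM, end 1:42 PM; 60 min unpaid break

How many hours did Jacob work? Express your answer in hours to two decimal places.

Today: 8:03 AM–1:42 PM = 5 h 39 min; less 60 min break → 4 h 39 min

4.65 hours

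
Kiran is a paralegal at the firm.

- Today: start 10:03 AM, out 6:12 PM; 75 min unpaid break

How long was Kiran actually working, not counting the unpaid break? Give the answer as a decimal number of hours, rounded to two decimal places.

Today: 10:03 AM–6:12 PM = 8 h 9 min; less 75 min break → 6 h 54 min

6.90 hours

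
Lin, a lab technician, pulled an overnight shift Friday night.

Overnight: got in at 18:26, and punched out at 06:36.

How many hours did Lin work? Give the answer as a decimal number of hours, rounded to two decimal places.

Overnight: 18:26 → midnight = 5 h 34 min; midnight → 06:36 = 6 h 36 min; span 12 h 10 min

12.17 hours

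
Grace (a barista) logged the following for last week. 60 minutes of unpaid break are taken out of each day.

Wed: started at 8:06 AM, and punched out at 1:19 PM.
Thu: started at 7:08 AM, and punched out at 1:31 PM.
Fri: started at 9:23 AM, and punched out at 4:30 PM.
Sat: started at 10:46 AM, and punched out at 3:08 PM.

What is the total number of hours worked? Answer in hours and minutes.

19 h 5 min

Wed: 8:06 AM–1:19 PM = 5 h 13 min; less 60 min break → 4 h 13 min
Thu: 7:08 AM–1:31 PM = 6 h 23 min; less 60 min break → 5 h 23 min
Fri: 9:23 AM–4:30 PM = 7 h 7 min; less 60 min break → 6 h 7 min
Sat: 10:46 AM–3:08 PM = 4 h 22 min; less 60 min break → 3 h 22 min
Total: 4 h 13 min + 5 h 23 min + 6 h 7 min + 3 h 22 min = 19 h 5 min.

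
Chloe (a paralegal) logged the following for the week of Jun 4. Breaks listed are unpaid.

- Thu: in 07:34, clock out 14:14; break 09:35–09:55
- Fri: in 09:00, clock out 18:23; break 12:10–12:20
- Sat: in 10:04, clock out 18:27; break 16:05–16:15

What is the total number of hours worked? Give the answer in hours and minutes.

23 h 46 min

Thu: 07:34–14:14 = 6 h 40 min; less 20 min break → 6 h 20 min
Fri: 09:00–18:23 = 9 h 23 min; less 10 min break → 9 h 13 min
Sat: 10:04–18:27 = 8 h 23 min; less 10 min break → 8 h 13 min
Total: 6 h 20 min + 9 h 13 min + 8 h 13 min = 23 h 46 min.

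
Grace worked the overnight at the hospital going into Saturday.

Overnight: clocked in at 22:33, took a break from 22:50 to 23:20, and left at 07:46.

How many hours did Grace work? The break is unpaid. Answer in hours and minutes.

Overnight: 22:33 → midnight = 1 h 27 min; midnight → 07:46 = 7 h 46 min; span 9 h 13 min; less 30 min break → 8 h 43 min

8 h 43 min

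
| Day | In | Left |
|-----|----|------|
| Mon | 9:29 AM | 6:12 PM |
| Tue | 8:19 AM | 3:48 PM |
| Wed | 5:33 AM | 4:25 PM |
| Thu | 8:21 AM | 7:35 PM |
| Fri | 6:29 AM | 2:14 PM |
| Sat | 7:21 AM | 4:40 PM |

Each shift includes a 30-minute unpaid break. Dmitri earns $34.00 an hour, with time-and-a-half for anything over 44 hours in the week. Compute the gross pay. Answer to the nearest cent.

Mon: 9:29 AM–6:12 PM = 8 h 43 min; less 30 min break → 8 h 13 min
Tue: 8:19 AM–3:48 PM = 7 h 29 min; less 30 min break → 6 h 59 min
Wed: 5:33 AM–4:25 PM = 10 h 52 min; less 30 min break → 10 h 22 min
Thu: 8:21 AM–7:35 PM = 11 h 14 min; less 30 min break → 10 h 44 min
Fri: 6:29 AM–2:14 PM = 7 h 45 min; less 30 min break → 7 h 15 min
Sat: 7:21 AM–4:40 PM = 9 h 19 min; less 30 min break → 8 h 49 min
Total worked: 52 h 22 min = 3142 min.
Regular 44 h 0 min = 2640 min at $34.00/h; overtime 8 h 22 min = 502 min at $51.00/h.
Pay = (2640 × $34.00 + 502 × $51.00) ÷ 60 = $1922.70.

$1922.70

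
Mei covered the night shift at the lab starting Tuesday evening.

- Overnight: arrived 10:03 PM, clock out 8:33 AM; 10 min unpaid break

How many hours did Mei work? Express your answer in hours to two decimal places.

10.33 hours

Overnight: 10:03 PM → midnight = 1 h 57 min; midnight → 8:33 AM = 8 h 33 min; span 10 h 30 min; less 10 min break → 10 h 20 min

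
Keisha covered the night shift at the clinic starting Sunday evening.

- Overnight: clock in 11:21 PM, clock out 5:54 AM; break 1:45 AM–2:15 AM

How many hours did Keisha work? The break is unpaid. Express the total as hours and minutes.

Overnight: 11:21 PM → midnight = 0 h 39 min; midnight → 5:54 AM = 5 h 54 min; span 6 h 33 min; less 30 min break → 6 h 3 min

6 h 3 min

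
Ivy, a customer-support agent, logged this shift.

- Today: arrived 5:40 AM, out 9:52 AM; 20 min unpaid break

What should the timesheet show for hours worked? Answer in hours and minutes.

3 h 52 min

Today: 5:40 AM–9:52 AM = 4 h 12 min; less 20 min break → 3 h 52 min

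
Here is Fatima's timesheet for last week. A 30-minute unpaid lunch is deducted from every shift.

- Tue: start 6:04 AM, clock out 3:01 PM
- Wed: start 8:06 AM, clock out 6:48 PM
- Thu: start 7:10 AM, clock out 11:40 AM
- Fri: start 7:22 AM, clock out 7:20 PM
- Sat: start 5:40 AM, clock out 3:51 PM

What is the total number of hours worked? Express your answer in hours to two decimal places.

43.80 hours

Tue: 6:04 AM–3:01 PM = 8 h 57 min; less 30 min break → 8 h 27 min
Wed: 8:06 AM–6:48 PM = 10 h 42 min; less 30 min break → 10 h 12 min
Thu: 7:10 AM–11:40 AM = 4 h 30 min; less 30 min break → 4 h 0 min
Fri: 7:22 AM–7:20 PM = 11 h 58 min; less 30 min break → 11 h 28 min
Sat: 5:40 AM–3:51 PM = 10 h 11 min; less 30 min break → 9 h 41 min
Total: 8 h 27 min + 10 h 12 min + 4 h 0 min + 11 h 28 min + 9 h 41 min = 43 h 48 min.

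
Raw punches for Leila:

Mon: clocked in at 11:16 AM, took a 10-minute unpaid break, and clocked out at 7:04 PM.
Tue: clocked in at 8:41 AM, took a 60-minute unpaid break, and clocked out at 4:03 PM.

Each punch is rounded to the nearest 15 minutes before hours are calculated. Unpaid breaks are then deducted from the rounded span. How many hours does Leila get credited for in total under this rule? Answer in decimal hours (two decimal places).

Mon: in 11:16 AM→11:15 AM, out 7:04 PM→7:00 PM; 7 h 45 min − 10 min = 7 h 35 min
Tue: in 8:41 AM→8:45 AM, out 4:03 PM→4:00 PM; 7 h 15 min − 60 min = 6 h 15 min
Total credited: 13 h 50 min.

13.83 hours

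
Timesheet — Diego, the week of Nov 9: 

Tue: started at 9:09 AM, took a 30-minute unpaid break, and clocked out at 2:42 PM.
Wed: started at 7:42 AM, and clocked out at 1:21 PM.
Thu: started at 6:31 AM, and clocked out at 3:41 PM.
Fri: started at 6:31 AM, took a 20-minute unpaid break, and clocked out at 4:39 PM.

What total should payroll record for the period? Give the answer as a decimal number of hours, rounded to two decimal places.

Tue: 9:09 AM–2:42 PM = 5 h 33 min; less 30 min break → 5 h 3 min
Wed: 7:42 AM–1:21 PM = 5 h 39 min
Thu: 6:31 AM–3:41 PM = 9 h 10 min
Fri: 6:31 AM–4:39 PM = 10 h 8 min; less 20 min break → 9 h 48 min
Total: 5 h 3 min + 5 h 39 min + 9 h 10 min + 9 h 48 min = 29 h 40 min.

29.67 hours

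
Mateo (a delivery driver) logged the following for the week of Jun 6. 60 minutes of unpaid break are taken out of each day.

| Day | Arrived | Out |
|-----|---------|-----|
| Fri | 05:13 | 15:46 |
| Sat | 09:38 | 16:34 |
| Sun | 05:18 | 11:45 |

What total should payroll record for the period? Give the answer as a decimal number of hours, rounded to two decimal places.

20.93 hours

Fri: 05:13–15:46 = 10 h 33 min; less 60 min break → 9 h 33 min
Sat: 09:38–16:34 = 6 h 56 min; less 60 min break → 5 h 56 min
Sun: 05:18–11:45 = 6 h 27 min; less 60 min break → 5 h 27 min
Total: 9 h 33 min + 5 h 56 min + 5 h 27 min = 20 h 56 min.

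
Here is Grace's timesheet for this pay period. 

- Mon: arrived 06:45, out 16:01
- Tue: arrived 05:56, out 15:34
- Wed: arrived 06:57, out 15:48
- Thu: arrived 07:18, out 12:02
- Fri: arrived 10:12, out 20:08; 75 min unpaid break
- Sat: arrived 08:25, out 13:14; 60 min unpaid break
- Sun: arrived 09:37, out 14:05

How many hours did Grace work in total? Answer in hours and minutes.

49 h 27 min

Mon: 06:45–16:01 = 9 h 16 min
Tue: 05:56–15:34 = 9 h 38 min
Wed: 06:57–15:48 = 8 h 51 min
Thu: 07:18–12:02 = 4 h 44 min
Fri: 10:12–20:08 = 9 h 56 min; less 75 min break → 8 h 41 min
Sat: 08:25–13:14 = 4 h 49 min; less 60 min break → 3 h 49 min
Sun: 09:37–14:05 = 4 h 28 min
Total: 9 h 16 min + 9 h 38 min + 8 h 51 min + 4 h 44 min + 8 h 41 min + 3 h 49 min + 4 h 28 min = 49 h 27 min.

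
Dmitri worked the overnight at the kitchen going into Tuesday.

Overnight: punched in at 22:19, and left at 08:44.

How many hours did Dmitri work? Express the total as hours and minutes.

10 h 25 min

Overnight: 22:19 → midnight = 1 h 41 min; midnight → 08:44 = 8 h 44 min; span 10 h 25 min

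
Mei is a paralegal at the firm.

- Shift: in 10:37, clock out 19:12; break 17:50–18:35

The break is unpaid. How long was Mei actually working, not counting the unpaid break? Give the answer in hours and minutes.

7 h 50 min

Shift: 10:37–19:12 = 8 h 35 min; less 45 min break → 7 h 50 min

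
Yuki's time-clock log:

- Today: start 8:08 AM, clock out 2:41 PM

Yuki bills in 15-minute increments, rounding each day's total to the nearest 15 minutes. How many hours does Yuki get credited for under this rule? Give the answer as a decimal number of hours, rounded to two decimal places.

Today: 8:08 AM–2:41 PM = 6 h 33 min → rounds to 6 h 30 min

6.50 hours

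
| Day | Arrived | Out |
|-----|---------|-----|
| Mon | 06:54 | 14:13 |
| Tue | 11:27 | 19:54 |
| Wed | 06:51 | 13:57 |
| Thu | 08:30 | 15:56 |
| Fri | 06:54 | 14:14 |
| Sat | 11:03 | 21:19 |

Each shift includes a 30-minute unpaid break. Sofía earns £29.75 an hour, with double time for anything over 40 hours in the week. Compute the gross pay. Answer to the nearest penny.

Mon: 06:54–14:13 = 7 h 19 min; less 30 min break → 6 h 49 min
Tue: 11:27–19:54 = 8 h 27 min; less 30 min break → 7 h 57 min
Wed: 06:51–13:57 = 7 h 6 min; less 30 min break → 6 h 36 min
Thu: 08:30–15:56 = 7 h 26 min; less 30 min break → 6 h 56 min
Fri: 06:54–14:14 = 7 h 20 min; less 30 min break → 6 h 50 min
Sat: 11:03–21:19 = 10 h 16 min; less 30 min break → 9 h 46 min
Total worked: 44 h 54 min = 2694 min.
Regular 40 h 0 min = 2400 min at £29.75/h; overtime 4 h 54 min = 294 min at £59.50/h.
Pay = (2400 × £29.75 + 294 × £59.50) ÷ 60 = £1481.55.

£1481.55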